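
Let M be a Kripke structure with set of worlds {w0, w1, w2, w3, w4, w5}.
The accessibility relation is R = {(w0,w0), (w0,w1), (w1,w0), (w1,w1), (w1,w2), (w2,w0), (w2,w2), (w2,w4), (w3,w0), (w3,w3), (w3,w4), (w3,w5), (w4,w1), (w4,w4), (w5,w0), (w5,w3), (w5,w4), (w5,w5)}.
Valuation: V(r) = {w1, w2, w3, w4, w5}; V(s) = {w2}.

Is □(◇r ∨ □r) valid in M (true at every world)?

Recall that □ψ holds at a world iff ψ holds at every accessible world, and ◇ψ holds iff ψ holds at some accessible world.
Let φ = □(◇r ∨ □r). Evaluate φ at each world:
  w0 (successors {w0, w1}): φ is true.
  w1 (successors {w0, w1, w2}): φ is true.
  w2 (successors {w0, w2, w4}): φ is true.
  w3 (successors {w0, w3, w4, w5}): φ is true.
  w4 (successors {w1, w4}): φ is true.
  w5 (successors {w0, w3, w4, w5}): φ is true.
For instance, at w1:
  At w1: □(◇r ∨ □r) requires ◇r ∨ □r at every successor {w0, w1, w2}.
      At w0: ◇r is true, □r is false, so ◇r ∨ □r is true.
      At w1: ◇r is true, □r is false, so ◇r ∨ □r is true.
      At w2: ◇r is true, □r is false, so ◇r ∨ □r is true.
  So □(◇r ∨ □r) is true at w1.

Yes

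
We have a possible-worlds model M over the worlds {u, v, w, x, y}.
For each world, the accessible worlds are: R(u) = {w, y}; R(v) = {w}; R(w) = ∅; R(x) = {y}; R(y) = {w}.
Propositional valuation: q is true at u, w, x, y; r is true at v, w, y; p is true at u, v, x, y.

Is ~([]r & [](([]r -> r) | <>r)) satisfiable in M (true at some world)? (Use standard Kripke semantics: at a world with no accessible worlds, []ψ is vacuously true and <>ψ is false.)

Let φ = ~([]r & [](([]r -> r) | <>r)). Evaluate φ at each world:
  u (successors {w, y}): φ is false.
  v (successors {w}): φ is false.
  w (successors ∅): φ is false.
  x (successors {y}): φ is false.
  y (successors {w}): φ is false.
For instance, at x:
  At x: []r & [](([]r -> r) | <>r) is true, so ~([]r & [](([]r -> r) | <>r)) is false.
    At x: []r is true, [](([]r -> r) | <>r) is true, so []r & [](([]r -> r) | <>r) is true.
      At x: []r requires r at every successor {y}.
        At y: r is true.
      So []r is true at x.
      At x: [](([]r -> r) | <>r) requires ([]r -> r) | <>r at every successor {y}.
        At y: ([]r -> r) | <>r is true.
      So [](([]r -> r) | <>r) is true at x.

No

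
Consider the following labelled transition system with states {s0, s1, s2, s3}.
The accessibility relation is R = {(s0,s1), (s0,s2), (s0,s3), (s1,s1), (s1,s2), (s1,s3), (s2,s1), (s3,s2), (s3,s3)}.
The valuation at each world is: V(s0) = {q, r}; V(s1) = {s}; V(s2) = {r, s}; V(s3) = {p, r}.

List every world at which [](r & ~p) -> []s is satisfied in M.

Let φ = [](r & ~p) -> []s. Evaluate φ at each world:
  s0 (successors {s1, s2, s3}): φ is true.
  s1 (successors {s1, s2, s3}): φ is true.
  s2 (successors {s1}): φ is true.
  s3 (successors {s2, s3}): φ is true.
For instance, at s1:
  At s1: [](r & ~p) is false, []s is false, so [](r & ~p) -> []s is true.
    At s1: [](r & ~p) requires r & ~p at every successor {s1, s2, s3}.
      r & ~p fails at s1, so [](r & ~p) is false at s1.
    At s1: []s requires s at every successor {s1, s2, s3}.
      s fails at s3, so []s is false at s1.
Satisfying worlds: {s0, s1, s2, s3}

s0, s1, s2, s3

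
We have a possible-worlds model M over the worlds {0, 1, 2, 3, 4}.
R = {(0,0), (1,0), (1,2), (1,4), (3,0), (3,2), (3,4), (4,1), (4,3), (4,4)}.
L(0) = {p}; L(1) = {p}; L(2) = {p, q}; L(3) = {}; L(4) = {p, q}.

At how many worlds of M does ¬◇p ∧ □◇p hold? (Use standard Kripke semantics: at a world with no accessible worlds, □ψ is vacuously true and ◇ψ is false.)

1

Let φ = ¬◇p ∧ □◇p. Evaluate φ at each world:
  0 (successors {0}): φ is false.
  1 (successors {0, 2, 4}): φ is false.
  2 (successors ∅): φ is true.
  3 (successors {0, 2, 4}): φ is false.
  4 (successors {1, 3, 4}): φ is false.
For instance, at 1:
  At 1: ¬◇p is false, □◇p is false, so ¬◇p ∧ □◇p is false.
    At 1: ◇p is true, so ¬◇p is false.
      At 1: ◇p requires p at some successor in {0, 2, 4}.
        p holds at 0, so ◇p is true at 1.
    At 1: □◇p requires ◇p at every successor {0, 2, 4}.
      ◇p fails at 2, so □◇p is false at 1.
Satisfying worlds: {2}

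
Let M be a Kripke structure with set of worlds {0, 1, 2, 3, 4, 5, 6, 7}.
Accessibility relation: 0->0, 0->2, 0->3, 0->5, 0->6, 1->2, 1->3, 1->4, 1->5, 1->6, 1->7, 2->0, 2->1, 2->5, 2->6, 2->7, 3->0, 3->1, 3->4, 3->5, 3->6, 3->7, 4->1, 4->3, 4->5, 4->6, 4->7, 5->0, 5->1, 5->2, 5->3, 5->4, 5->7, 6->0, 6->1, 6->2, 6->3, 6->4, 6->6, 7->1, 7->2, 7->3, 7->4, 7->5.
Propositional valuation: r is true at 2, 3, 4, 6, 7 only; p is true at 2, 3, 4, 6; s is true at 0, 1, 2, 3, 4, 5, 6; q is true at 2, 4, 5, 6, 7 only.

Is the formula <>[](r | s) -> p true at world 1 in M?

No

At 1: <>[](r | s) is true, p is false, so <>[](r | s) -> p is false.
  At 1: <>[](r | s) requires [](r | s) at some successor in {2, 3, 4, 5, 6, 7}.
    [](r | s) holds at 2, so <>[](r | s) is true at 1.
      At 2: [](r | s) requires r | s at every successor {0, 1, 5, 6, 7}.
        At 0: r | s is true.
        At 1: r | s is true.
        At 5: r | s is true.
        At 6: r | s is true.
        At 7: r | s is true.
      So [](r | s) is true at 2.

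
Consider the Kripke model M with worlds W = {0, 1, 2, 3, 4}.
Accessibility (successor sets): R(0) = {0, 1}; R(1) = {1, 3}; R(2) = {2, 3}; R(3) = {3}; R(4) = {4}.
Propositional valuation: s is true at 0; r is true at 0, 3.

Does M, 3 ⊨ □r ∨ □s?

Yes

Recall that □ψ holds at a world iff ψ holds at every accessible world, and ◇ψ holds iff ψ holds at some accessible world.
At 3: □r is true, □s is false, so □r ∨ □s is true.
  At 3: □r requires r at every successor {3}.
    At 3: r is true.
  So □r is true at 3.
  At 3: □s requires s at every successor {3}.
    s fails at 3, so □s is false at 3.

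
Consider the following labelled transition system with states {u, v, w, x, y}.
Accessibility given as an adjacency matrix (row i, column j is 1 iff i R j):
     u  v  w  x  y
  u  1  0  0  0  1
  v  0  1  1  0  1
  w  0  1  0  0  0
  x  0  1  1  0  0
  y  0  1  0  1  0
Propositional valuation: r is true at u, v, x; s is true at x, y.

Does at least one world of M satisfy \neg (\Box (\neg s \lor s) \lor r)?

No

Let φ = \neg (\Box (\neg s \lor s) \lor r). Evaluate φ at each world:
  u (successors {u, y}): φ is false.
  v (successors {v, w, y}): φ is false.
  w (successors {v}): φ is false.
  x (successors {v, w}): φ is false.
  y (successors {v, x}): φ is false.
For instance, at u:
  At u: \Box (\neg s \lor s) \lor r is true, so \neg (\Box (\neg s \lor s) \lor r) is false.
    At u: \Box (\neg s \lor s) is true, r is true, so \Box (\neg s \lor s) \lor r is true.
      At u: \Box (\neg s \lor s) requires \neg s \lor s at every successor {u, y}.
        At u: \neg s \lor s is true.
        At y: \neg s \lor s is true.
      So \Box (\neg s \lor s) is true at u.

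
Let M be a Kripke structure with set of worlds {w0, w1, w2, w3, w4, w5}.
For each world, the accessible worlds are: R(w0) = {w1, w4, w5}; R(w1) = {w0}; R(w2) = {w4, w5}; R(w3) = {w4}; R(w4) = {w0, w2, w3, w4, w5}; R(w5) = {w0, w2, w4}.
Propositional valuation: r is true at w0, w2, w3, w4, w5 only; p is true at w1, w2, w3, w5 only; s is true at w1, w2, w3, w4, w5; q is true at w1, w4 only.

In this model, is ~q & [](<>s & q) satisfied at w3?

Yes

Recall that []ψ holds at a world iff ψ holds at every accessible world, and <>ψ holds iff ψ holds at some accessible world.
At w3: ~q is true, [](<>s & q) is true, so ~q & [](<>s & q) is true.
  At w3: [](<>s & q) requires <>s & q at every successor {w4}.
      At w4: <>s is true, q is true, so <>s & q is true.
  So [](<>s & q) is true at w3.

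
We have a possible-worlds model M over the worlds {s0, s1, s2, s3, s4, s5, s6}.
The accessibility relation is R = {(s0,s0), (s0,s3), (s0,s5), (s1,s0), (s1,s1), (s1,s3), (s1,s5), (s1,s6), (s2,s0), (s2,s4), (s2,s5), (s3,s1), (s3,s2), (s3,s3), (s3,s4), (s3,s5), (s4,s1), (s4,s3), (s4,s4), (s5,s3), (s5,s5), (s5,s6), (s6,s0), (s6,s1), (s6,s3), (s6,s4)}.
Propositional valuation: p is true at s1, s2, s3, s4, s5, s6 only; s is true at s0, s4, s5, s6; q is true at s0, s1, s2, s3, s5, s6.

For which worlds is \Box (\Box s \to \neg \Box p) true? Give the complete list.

s0, s1, s2, s3, s4, s5, s6

Recall that \Box ψ holds at a world iff ψ holds at every accessible world, and \Diamond ψ holds iff ψ holds at some accessible world.
Let φ = \Box (\Box s \to \neg \Box p). Evaluate φ at each world:
  s0 (successors {s0, s3, s5}): φ is true.
  s1 (successors {s0, s1, s3, s5, s6}): φ is true.
  s2 (successors {s0, s4, s5}): φ is true.
  s3 (successors {s1, s2, s3, s4, s5}): φ is true.
  s4 (successors {s1, s3, s4}): φ is true.
  s5 (successors {s3, s5, s6}): φ is true.
  s6 (successors {s0, s1, s3, s4}): φ is true.
For instance, at s2:
  At s2: \Box (\Box s \to \neg \Box p) requires \Box s \to \neg \Box p at every successor {s0, s4, s5}.
      At s0: \Box s is false, \neg \Box p is true, so \Box s \to \neg \Box p is true.
      At s4: \Box s is false, \neg \Box p is false, so \Box s \to \neg \Box p is true.
      At s5: \Box s is false, \neg \Box p is false, so \Box s \to \neg \Box p is true.
  So \Box (\Box s \to \neg \Box p) is true at s2.
Satisfying worlds: {s0, s1, s2, s3, s4, s5, s6}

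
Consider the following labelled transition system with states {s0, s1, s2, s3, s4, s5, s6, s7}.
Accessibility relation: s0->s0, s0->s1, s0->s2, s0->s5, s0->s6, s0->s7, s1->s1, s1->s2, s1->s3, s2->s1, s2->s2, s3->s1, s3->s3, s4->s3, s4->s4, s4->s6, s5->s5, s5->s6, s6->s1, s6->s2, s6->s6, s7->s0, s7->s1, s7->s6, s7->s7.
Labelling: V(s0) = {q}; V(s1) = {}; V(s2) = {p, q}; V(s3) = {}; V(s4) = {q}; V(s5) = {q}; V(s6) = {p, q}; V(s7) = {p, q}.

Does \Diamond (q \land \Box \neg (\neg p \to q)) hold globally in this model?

Let φ = \Diamond (q \land \Box \neg (\neg p \to q)). Evaluate φ at each world:
  s0 (successors {s0, s1, s2, s5, s6, s7}): φ is false.
  s1 (successors {s1, s2, s3}): φ is false.
  s2 (successors {s1, s2}): φ is false.
  s3 (successors {s1, s3}): φ is false.
  s4 (successors {s3, s4, s6}): φ is false.
  s5 (successors {s5, s6}): φ is false.
  s6 (successors {s1, s2, s6}): φ is false.
  s7 (successors {s0, s1, s6, s7}): φ is false.
Detail at s0 (counterexample):
  At s0: \Diamond (q \land \Box \neg (\neg p \to q)) requires q \land \Box \neg (\neg p \to q) at some successor in {s0, s1, s2, s5, s6, s7}.
    At s0: q \land \Box \neg (\neg p \to q) is false.
    At s1: q \land \Box \neg (\neg p \to q) is false.
    At s2: q \land \Box \neg (\neg p \to q) is false.
    At s5: q \land \Box \neg (\neg p \to q) is false.
    At s6: q \land \Box \neg (\neg p \to q) is false.
    At s7: q \land \Box \neg (\neg p \to q) is false.
  So \Diamond (q \land \Box \neg (\neg p \to q)) is false at s0.

No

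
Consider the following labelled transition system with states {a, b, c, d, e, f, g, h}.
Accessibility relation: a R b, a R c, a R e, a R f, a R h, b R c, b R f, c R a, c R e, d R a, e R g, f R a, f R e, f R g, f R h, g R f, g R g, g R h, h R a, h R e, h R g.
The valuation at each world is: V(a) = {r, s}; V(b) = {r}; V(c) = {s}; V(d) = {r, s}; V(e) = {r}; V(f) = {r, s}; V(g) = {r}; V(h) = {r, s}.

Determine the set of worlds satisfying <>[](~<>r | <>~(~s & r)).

Recall that []ψ holds at a world iff ψ holds at every accessible world, and <>ψ holds iff ψ holds at some accessible world.
Let φ = <>[](~<>r | <>~(~s & r)). Evaluate φ at each world:
  a (successors {b, c, e, f, h}): φ is true.
  b (successors {c, f}): φ is false.
  c (successors {a, e}): φ is true.
  d (successors {a}): φ is false.
  e (successors {g}): φ is true.
  f (successors {a, e, g, h}): φ is true.
  g (successors {f, g, h}): φ is true.
  h (successors {a, e, g}): φ is true.
For instance, at a:
  At a: <>[](~<>r | <>~(~s & r)) requires [](~<>r | <>~(~s & r)) at some successor in {b, c, e, f, h}.
    [](~<>r | <>~(~s & r)) holds at b, so <>[](~<>r | <>~(~s & r)) is true at a.
      At b: [](~<>r | <>~(~s & r)) requires ~<>r | <>~(~s & r) at every successor {c, f}.
        At c: ~<>r | <>~(~s & r) is true.
        At f: ~<>r | <>~(~s & r) is true.
      So [](~<>r | <>~(~s & r)) is true at b.
Satisfying worlds: {a, c, e, f, g, h}

a, c, e, f, g, h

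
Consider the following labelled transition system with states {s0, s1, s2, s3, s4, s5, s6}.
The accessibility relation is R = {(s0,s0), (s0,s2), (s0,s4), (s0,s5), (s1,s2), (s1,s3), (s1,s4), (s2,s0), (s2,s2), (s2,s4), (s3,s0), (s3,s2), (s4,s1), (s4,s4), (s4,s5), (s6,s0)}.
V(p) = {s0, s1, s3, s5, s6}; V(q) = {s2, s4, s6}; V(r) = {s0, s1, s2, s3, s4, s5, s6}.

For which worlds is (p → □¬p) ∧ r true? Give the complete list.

s2, s4, s5

Let φ = (p → □¬p) ∧ r. Evaluate φ at each world:
  s0 (successors {s0, s2, s4, s5}): φ is false.
  s1 (successors {s2, s3, s4}): φ is false.
  s2 (successors {s0, s2, s4}): φ is true.
  s3 (successors {s0, s2}): φ is false.
  s4 (successors {s1, s4, s5}): φ is true.
  s5 (successors ∅): φ is true.
  s6 (successors {s0}): φ is false.
For instance, at s4:
  At s4: p → □¬p is true, r is true, so (p → □¬p) ∧ r is true.
    At s4: p is false, □¬p is false, so p → □¬p is true.
      At s4: □¬p requires ¬p at every successor {s1, s4, s5}.
        ¬p fails at s1, so □¬p is false at s4.
Satisfying worlds: {s2, s4, s5}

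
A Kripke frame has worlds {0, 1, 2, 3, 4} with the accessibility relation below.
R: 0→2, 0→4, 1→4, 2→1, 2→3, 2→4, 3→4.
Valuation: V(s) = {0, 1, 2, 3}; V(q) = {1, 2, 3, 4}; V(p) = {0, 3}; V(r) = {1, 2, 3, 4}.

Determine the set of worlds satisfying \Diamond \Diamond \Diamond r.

0

Let φ = \Diamond \Diamond \Diamond r. Evaluate φ at each world:
  0 (successors {2, 4}): φ is true.
  1 (successors {4}): φ is false.
  2 (successors {1, 3, 4}): φ is false.
  3 (successors {4}): φ is false.
  4 (successors ∅): φ is false.
For instance, at 2:
  At 2: \Diamond \Diamond \Diamond r requires \Diamond \Diamond r at some successor in {1, 3, 4}.
    At 1: \Diamond \Diamond r is false.
    At 3: \Diamond \Diamond r is false.
    At 4: \Diamond \Diamond r is false.
  So \Diamond \Diamond \Diamond r is false at 2.
Satisfying worlds: {0}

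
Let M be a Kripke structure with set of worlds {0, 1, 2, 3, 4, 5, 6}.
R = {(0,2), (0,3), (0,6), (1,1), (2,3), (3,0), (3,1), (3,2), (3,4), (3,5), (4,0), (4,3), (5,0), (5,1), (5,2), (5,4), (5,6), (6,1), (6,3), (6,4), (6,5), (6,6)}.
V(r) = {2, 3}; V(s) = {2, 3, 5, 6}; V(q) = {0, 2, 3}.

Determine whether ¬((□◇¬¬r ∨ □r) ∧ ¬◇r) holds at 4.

Yes

At 4: (□◇¬¬r ∨ □r) ∧ ¬◇r is false, so ¬((□◇¬¬r ∨ □r) ∧ ¬◇r) is true.
  At 4: □◇¬¬r ∨ □r is true, ¬◇r is false, so (□◇¬¬r ∨ □r) ∧ ¬◇r is false.
    At 4: □◇¬¬r is true, □r is false, so □◇¬¬r ∨ □r is true.
      At 4: □◇¬¬r requires ◇¬¬r at every successor {0, 3}.
        At 0: ◇¬¬r is true.
        At 3: ◇¬¬r is true.
      So □◇¬¬r is true at 4.
      At 4: □r requires r at every successor {0, 3}.
        r fails at 0, so □r is false at 4.
    At 4: ◇r is true, so ¬◇r is false.
      At 4: ◇r requires r at some successor in {0, 3}.
        r holds at 3, so ◇r is true at 4.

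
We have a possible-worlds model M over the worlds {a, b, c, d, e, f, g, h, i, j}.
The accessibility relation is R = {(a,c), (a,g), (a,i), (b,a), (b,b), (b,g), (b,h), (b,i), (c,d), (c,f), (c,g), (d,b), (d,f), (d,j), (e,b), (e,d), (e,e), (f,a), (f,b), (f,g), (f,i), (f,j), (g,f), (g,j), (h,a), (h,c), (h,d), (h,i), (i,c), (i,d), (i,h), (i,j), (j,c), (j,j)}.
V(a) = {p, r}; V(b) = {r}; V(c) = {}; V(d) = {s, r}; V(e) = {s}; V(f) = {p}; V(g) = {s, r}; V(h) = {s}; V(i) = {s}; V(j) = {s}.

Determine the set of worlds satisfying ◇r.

a, b, c, d, e, f, h, i

Recall that ◇ψ holds at a world iff ψ holds at some accessible world.
Let φ = ◇r. Evaluate φ at each world:
  a (successors {c, g, i}): φ is true.
  b (successors {a, b, g, h, i}): φ is true.
  c (successors {d, f, g}): φ is true.
  d (successors {b, f, j}): φ is true.
  e (successors {b, d, e}): φ is true.
  f (successors {a, b, g, i, j}): φ is true.
  g (successors {f, j}): φ is false.
  h (successors {a, c, d, i}): φ is true.
  i (successors {c, d, h, j}): φ is true.
  j (successors {c, j}): φ is false.
For instance, at e:
  At e: ◇r requires r at some successor in {b, d, e}.
    r holds at b, so ◇r is true at e.
Satisfying worlds: {a, b, c, d, e, f, h, i}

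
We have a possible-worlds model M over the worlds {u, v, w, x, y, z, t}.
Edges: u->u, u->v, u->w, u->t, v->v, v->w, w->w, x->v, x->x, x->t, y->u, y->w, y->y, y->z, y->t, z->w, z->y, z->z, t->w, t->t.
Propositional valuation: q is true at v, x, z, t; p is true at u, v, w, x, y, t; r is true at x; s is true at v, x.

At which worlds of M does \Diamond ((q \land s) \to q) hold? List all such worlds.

u, v, w, x, y, z, t

Let φ = \Diamond ((q \land s) \to q). Evaluate φ at each world:
  u (successors {u, v, w, t}): φ is true.
  v (successors {v, w}): φ is true.
  w (successors {w}): φ is true.
  x (successors {v, x, t}): φ is true.
  y (successors {u, w, y, z, t}): φ is true.
  z (successors {w, y, z}): φ is true.
  t (successors {w, t}): φ is true.
For instance, at z:
  At z: \Diamond ((q \land s) \to q) requires (q \land s) \to q at some successor in {w, y, z}.
    (q \land s) \to q holds at w, so \Diamond ((q \land s) \to q) is true at z.
Satisfying worlds: {u, v, w, x, y, z, t}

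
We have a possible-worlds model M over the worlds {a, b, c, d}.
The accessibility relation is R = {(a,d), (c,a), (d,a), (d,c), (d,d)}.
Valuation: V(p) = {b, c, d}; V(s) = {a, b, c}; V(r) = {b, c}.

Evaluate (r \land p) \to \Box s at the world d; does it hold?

At d: r \land p is false, \Box s is false, so (r \land p) \to \Box s is true.
  At d: \Box s requires s at every successor {a, c, d}.
    s fails at d, so \Box s is false at d.

Yes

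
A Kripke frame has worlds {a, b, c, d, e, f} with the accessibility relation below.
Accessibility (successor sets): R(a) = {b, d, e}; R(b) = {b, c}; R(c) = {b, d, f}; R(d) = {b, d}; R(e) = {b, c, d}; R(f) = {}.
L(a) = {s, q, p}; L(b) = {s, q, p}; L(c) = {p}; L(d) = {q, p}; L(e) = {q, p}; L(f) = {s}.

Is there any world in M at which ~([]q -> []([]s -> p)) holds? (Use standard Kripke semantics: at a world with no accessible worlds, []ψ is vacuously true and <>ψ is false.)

No

Let φ = ~([]q -> []([]s -> p)). Evaluate φ at each world:
  a (successors {b, d, e}): φ is false.
  b (successors {b, c}): φ is false.
  c (successors {b, d, f}): φ is false.
  d (successors {b, d}): φ is false.
  e (successors {b, c, d}): φ is false.
  f (successors ∅): φ is false.
For instance, at e:
  At e: []q -> []([]s -> p) is true, so ~([]q -> []([]s -> p)) is false.
    At e: []q is false, []([]s -> p) is true, so []q -> []([]s -> p) is true.
      At e: []q requires q at every successor {b, c, d}.
        q fails at c, so []q is false at e.
      At e: []([]s -> p) requires []s -> p at every successor {b, c, d}.
        At b: []s -> p is true.
        At c: []s -> p is true.
        At d: []s -> p is true.
      So []([]s -> p) is true at e.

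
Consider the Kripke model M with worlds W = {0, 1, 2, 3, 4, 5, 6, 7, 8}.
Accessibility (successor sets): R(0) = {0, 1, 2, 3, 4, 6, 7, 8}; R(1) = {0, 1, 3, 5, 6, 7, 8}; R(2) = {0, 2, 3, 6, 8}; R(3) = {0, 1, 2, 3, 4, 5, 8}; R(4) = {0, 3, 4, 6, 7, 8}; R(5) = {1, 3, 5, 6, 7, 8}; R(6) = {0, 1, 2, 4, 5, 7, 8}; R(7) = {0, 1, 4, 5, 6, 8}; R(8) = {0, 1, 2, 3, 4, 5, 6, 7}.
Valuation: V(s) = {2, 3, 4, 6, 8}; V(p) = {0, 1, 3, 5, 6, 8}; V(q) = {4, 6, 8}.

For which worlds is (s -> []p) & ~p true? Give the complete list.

7

Let φ = (s -> []p) & ~p. Evaluate φ at each world:
  0 (successors {0, 1, 2, 3, 4, 6, 7, 8}): φ is false.
  1 (successors {0, 1, 3, 5, 6, 7, 8}): φ is false.
  2 (successors {0, 2, 3, 6, 8}): φ is false.
  3 (successors {0, 1, 2, 3, 4, 5, 8}): φ is false.
  4 (successors {0, 3, 4, 6, 7, 8}): φ is false.
  5 (successors {1, 3, 5, 6, 7, 8}): φ is false.
  6 (successors {0, 1, 2, 4, 5, 7, 8}): φ is false.
  7 (successors {0, 1, 4, 5, 6, 8}): φ is true.
  8 (successors {0, 1, 2, 3, 4, 5, 6, 7}): φ is false.
For instance, at 0:
  At 0: s -> []p is true, ~p is false, so (s -> []p) & ~p is false.
    At 0: s is false, []p is false, so s -> []p is true.
      At 0: []p requires p at every successor {0, 1, 2, 3, 4, 6, 7, 8}.
        p fails at 2, so []p is false at 0.
Satisfying worlds: {7}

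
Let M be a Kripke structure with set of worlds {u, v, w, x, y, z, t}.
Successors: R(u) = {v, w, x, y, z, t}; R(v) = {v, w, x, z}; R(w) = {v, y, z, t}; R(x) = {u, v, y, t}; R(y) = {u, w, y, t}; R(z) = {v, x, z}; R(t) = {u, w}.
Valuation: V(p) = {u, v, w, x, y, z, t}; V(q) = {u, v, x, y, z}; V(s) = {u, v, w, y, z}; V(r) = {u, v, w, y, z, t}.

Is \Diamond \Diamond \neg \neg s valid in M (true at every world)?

Yes

Recall that \Diamond ψ holds at a world iff ψ holds at some accessible world.
Let φ = \Diamond \Diamond \neg \neg s. Evaluate φ at each world:
  u (successors {v, w, x, y, z, t}): φ is true.
  v (successors {v, w, x, z}): φ is true.
  w (successors {v, y, z, t}): φ is true.
  x (successors {u, v, y, t}): φ is true.
  y (successors {u, w, y, t}): φ is true.
  z (successors {v, x, z}): φ is true.
  t (successors {u, w}): φ is true.
For instance, at t:
  At t: \Diamond \Diamond \neg \neg s requires \Diamond \neg \neg s at some successor in {u, w}.
    \Diamond \neg \neg s holds at u, so \Diamond \Diamond \neg \neg s is true at t.
      At u: \Diamond \neg \neg s requires \neg \neg s at some successor in {v, w, x, y, z, t}.
        \neg \neg s holds at v, so \Diamond \neg \neg s is true at u.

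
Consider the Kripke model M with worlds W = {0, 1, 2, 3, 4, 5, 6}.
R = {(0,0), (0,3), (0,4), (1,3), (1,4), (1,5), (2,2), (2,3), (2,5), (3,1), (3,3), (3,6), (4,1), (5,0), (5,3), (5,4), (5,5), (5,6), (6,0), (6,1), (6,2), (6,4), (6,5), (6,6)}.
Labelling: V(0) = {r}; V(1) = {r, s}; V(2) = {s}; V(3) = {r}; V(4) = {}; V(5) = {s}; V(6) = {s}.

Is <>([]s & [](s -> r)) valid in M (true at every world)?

Recall that []ψ holds at a world iff ψ holds at every accessible world, and <>ψ holds iff ψ holds at some accessible world.
Let φ = <>([]s & [](s -> r)). Evaluate φ at each world:
  0 (successors {0, 3, 4}): φ is true.
  1 (successors {3, 4, 5}): φ is true.
  2 (successors {2, 3, 5}): φ is false.
  3 (successors {1, 3, 6}): φ is false.
  4 (successors {1}): φ is false.
  5 (successors {0, 3, 4, 5, 6}): φ is true.
  6 (successors {0, 1, 2, 4, 5, 6}): φ is true.
Detail at 2 (counterexample):
  At 2: <>([]s & [](s -> r)) requires []s & [](s -> r) at some successor in {2, 3, 5}.
    At 2: []s & [](s -> r) is false.
    At 3: []s & [](s -> r) is false.
    At 5: []s & [](s -> r) is false.
  So <>([]s & [](s -> r)) is false at 2.

No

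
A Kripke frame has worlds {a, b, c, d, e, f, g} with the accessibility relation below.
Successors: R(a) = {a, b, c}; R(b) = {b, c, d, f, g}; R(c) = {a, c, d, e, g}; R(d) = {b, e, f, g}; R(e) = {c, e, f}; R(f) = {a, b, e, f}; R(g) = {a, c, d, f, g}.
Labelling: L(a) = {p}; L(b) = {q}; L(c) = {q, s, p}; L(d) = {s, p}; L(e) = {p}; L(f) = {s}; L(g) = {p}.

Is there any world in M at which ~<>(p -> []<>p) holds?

No

Recall that []ψ holds at a world iff ψ holds at every accessible world, and <>ψ holds iff ψ holds at some accessible world.
Let φ = ~<>(p -> []<>p). Evaluate φ at each world:
  a (successors {a, b, c}): φ is false.
  b (successors {b, c, d, f, g}): φ is false.
  c (successors {a, c, d, e, g}): φ is false.
  d (successors {b, e, f, g}): φ is false.
  e (successors {c, e, f}): φ is false.
  f (successors {a, b, e, f}): φ is false.
  g (successors {a, c, d, f, g}): φ is false.
For instance, at e:
  At e: <>(p -> []<>p) is true, so ~<>(p -> []<>p) is false.
    At e: <>(p -> []<>p) requires p -> []<>p at some successor in {c, e, f}.
      p -> []<>p holds at c, so <>(p -> []<>p) is true at e.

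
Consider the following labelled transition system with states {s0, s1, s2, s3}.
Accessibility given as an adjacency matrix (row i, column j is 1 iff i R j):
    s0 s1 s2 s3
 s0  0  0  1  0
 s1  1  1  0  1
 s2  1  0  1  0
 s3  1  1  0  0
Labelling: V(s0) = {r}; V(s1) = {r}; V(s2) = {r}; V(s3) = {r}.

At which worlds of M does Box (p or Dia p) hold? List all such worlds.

Recall that Box ψ holds at a world iff ψ holds at every accessible world, and Dia ψ holds iff ψ holds at some accessible world.
Let φ = Box (p or Dia p). Evaluate φ at each world:
  s0 (successors {s2}): φ is false.
  s1 (successors {s0, s1, s3}): φ is false.
  s2 (successors {s0, s2}): φ is false.
  s3 (successors {s0, s1}): φ is false.
For instance, at s3:
  At s3: Box (p or Dia p) requires p or Dia p at every successor {s0, s1}.
    p or Dia p fails at s0, so Box (p or Dia p) is false at s3.
      At s0: p is false, Dia p is false, so p or Dia p is false.
Satisfying worlds: none.

none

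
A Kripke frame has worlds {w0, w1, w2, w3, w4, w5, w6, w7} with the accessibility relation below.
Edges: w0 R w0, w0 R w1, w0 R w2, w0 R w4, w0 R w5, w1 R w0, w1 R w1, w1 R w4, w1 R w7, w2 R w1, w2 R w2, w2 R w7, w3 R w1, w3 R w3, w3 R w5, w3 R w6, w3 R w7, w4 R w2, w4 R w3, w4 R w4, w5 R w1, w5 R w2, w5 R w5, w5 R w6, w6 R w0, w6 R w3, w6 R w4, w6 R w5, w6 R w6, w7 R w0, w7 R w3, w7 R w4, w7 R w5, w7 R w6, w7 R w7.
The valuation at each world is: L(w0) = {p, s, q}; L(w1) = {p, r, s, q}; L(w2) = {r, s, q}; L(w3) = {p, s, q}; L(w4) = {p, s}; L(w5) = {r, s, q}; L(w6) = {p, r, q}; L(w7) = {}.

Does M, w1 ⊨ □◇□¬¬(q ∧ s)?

Recall that □ψ holds at a world iff ψ holds at every accessible world, and ◇ψ holds iff ψ holds at some accessible world.
At w1: □◇□¬¬(q ∧ s) requires ◇□¬¬(q ∧ s) at every successor {w0, w1, w4, w7}.
  ◇□¬¬(q ∧ s) fails at w0, so □◇□¬¬(q ∧ s) is false at w1.
    At w0: ◇□¬¬(q ∧ s) requires □¬¬(q ∧ s) at some successor in {w0, w1, w2, w4, w5}.
      At w0: □¬¬(q ∧ s) is false.
      At w1: □¬¬(q ∧ s) is false.
      At w2: □¬¬(q ∧ s) is false.
      At w4: □¬¬(q ∧ s) is false.
      At w5: □¬¬(q ∧ s) is false.
    So ◇□¬¬(q ∧ s) is false at w0.

No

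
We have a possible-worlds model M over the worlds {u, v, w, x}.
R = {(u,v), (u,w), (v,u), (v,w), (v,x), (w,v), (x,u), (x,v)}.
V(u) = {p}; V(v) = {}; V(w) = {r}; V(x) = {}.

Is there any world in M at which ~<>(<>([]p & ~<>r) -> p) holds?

No

Let φ = ~<>(<>([]p & ~<>r) -> p). Evaluate φ at each world:
  u (successors {v, w}): φ is false.
  v (successors {u, w, x}): φ is false.
  w (successors {v}): φ is false.
  x (successors {u, v}): φ is false.
For instance, at w:
  At w: <>(<>([]p & ~<>r) -> p) is true, so ~<>(<>([]p & ~<>r) -> p) is false.
    At w: <>(<>([]p & ~<>r) -> p) requires <>([]p & ~<>r) -> p at some successor in {v}.
      <>([]p & ~<>r) -> p holds at v, so <>(<>([]p & ~<>r) -> p) is true at w.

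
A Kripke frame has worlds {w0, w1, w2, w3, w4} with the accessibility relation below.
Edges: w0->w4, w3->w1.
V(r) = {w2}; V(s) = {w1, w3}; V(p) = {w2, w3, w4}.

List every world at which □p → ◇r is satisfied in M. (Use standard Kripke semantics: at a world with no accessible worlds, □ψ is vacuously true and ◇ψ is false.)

w3

Let φ = □p → ◇r. Evaluate φ at each world:
  w0 (successors {w4}): φ is false.
  w1 (successors ∅): φ is false.
  w2 (successors ∅): φ is false.
  w3 (successors {w1}): φ is true.
  w4 (successors ∅): φ is false.
For instance, at w3:
  At w3: □p is false, ◇r is false, so □p → ◇r is true.
    At w3: □p requires p at every successor {w1}.
      p fails at w1, so □p is false at w3.
    At w3: ◇r requires r at some successor in {w1}.
      At w1: r is false.
    So ◇r is false at w3.
Satisfying worlds: {w3}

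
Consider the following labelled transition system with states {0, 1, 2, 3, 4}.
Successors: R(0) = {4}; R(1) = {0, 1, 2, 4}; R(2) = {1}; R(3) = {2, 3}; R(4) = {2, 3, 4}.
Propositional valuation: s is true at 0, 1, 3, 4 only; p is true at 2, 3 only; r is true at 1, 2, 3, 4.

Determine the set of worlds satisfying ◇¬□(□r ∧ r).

Let φ = ◇¬□(□r ∧ r). Evaluate φ at each world:
  0 (successors {4}): φ is false.
  1 (successors {0, 1, 2, 4}): φ is true.
  2 (successors {1}): φ is true.
  3 (successors {2, 3}): φ is true.
  4 (successors {2, 3, 4}): φ is true.
For instance, at 0:
  At 0: ◇¬□(□r ∧ r) requires ¬□(□r ∧ r) at some successor in {4}.
    At 4: ¬□(□r ∧ r) is false.
  So ◇¬□(□r ∧ r) is false at 0.
Satisfying worlds: {1, 2, 3, 4}

1, 2, 3, 4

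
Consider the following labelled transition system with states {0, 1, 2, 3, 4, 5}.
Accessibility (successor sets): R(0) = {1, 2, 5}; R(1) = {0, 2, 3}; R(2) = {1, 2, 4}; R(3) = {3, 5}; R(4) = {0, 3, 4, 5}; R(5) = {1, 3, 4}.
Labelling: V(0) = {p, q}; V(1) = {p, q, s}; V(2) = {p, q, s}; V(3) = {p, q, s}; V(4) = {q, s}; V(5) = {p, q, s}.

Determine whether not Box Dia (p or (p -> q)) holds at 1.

Recall that Box ψ holds at a world iff ψ holds at every accessible world, and Dia ψ holds iff ψ holds at some accessible world.
At 1: Box Dia (p or (p -> q)) is true, so not Box Dia (p or (p -> q)) is false.
  At 1: Box Dia (p or (p -> q)) requires Dia (p or (p -> q)) at every successor {0, 2, 3}.
      At 0: Dia (p or (p -> q)) requires p or (p -> q) at some successor in {1, 2, 5}.
        p or (p -> q) holds at 1, so Dia (p or (p -> q)) is true at 0.
      At 2: Dia (p or (p -> q)) requires p or (p -> q) at some successor in {1, 2, 4}.
        p or (p -> q) holds at 1, so Dia (p or (p -> q)) is true at 2.
      At 3: Dia (p or (p -> q)) requires p or (p -> q) at some successor in {3, 5}.
        p or (p -> q) holds at 3, so Dia (p or (p -> q)) is true at 3.
  So Box Dia (p or (p -> q)) is true at 1.

No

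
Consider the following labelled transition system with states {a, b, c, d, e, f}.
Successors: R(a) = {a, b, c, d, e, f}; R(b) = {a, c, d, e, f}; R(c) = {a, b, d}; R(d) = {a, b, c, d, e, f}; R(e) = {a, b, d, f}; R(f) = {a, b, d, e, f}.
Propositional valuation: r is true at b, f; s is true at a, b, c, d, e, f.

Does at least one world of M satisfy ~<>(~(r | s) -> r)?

Recall that <>ψ holds at a world iff ψ holds at some accessible world.
Let φ = ~<>(~(r | s) -> r). Evaluate φ at each world:
  a (successors {a, b, c, d, e, f}): φ is false.
  b (successors {a, c, d, e, f}): φ is false.
  c (successors {a, b, d}): φ is false.
  d (successors {a, b, c, d, e, f}): φ is false.
  e (successors {a, b, d, f}): φ is false.
  f (successors {a, b, d, e, f}): φ is false.
For instance, at b:
  At b: <>(~(r | s) -> r) is true, so ~<>(~(r | s) -> r) is false.
    At b: <>(~(r | s) -> r) requires ~(r | s) -> r at some successor in {a, c, d, e, f}.
      ~(r | s) -> r holds at a, so <>(~(r | s) -> r) is true at b.

No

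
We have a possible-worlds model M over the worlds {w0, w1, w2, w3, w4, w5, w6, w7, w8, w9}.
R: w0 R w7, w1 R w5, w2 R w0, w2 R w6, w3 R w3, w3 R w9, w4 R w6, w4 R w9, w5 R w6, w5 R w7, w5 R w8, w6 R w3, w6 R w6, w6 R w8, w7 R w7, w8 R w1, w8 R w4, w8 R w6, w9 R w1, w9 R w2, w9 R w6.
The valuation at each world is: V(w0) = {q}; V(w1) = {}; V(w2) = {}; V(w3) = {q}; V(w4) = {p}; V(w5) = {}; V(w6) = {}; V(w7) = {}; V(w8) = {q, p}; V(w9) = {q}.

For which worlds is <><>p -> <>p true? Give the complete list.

w0, w3, w5, w6, w7, w8

Let φ = <><>p -> <>p. Evaluate φ at each world:
  w0 (successors {w7}): φ is true.
  w1 (successors {w5}): φ is false.
  w2 (successors {w0, w6}): φ is false.
  w3 (successors {w3, w9}): φ is true.
  w4 (successors {w6, w9}): φ is false.
  w5 (successors {w6, w7, w8}): φ is true.
  w6 (successors {w3, w6, w8}): φ is true.
  w7 (successors {w7}): φ is true.
  w8 (successors {w1, w4, w6}): φ is true.
  w9 (successors {w1, w2, w6}): φ is false.
For instance, at w3:
  At w3: <><>p is false, <>p is false, so <><>p -> <>p is true.
    At w3: <><>p requires <>p at some successor in {w3, w9}.
      At w3: <>p is false.
      At w9: <>p is false.
    So <><>p is false at w3.
    At w3: <>p requires p at some successor in {w3, w9}.
      At w3: p is false.
      At w9: p is false.
    So <>p is false at w3.
Satisfying worlds: {w0, w3, w5, w6, w7, w8}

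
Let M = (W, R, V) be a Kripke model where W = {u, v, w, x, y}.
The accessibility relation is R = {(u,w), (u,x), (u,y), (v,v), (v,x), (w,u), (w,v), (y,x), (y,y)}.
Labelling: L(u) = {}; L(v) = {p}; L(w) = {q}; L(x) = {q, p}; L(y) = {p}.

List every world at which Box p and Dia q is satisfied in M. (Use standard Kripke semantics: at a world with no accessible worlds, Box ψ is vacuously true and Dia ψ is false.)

Let φ = Box p and Dia q. Evaluate φ at each world:
  u (successors {w, x, y}): φ is false.
  v (successors {v, x}): φ is true.
  w (successors {u, v}): φ is false.
  x (successors ∅): φ is false.
  y (successors {x, y}): φ is true.
For instance, at y:
  At y: Box p is true, Dia q is true, so Box p and Dia q is true.
    At y: Box p requires p at every successor {x, y}.
      At x: p is true.
      At y: p is true.
    So Box p is true at y.
    At y: Dia q requires q at some successor in {x, y}.
      q holds at x, so Dia q is true at y.
Satisfying worlds: {v, y}

v, y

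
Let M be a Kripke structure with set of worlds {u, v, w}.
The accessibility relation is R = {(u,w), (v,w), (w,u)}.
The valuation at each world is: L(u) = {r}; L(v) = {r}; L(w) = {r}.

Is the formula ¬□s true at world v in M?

At v: □s is false, so ¬□s is true.
  At v: □s requires s at every successor {w}.
    s fails at w, so □s is false at v.

Yes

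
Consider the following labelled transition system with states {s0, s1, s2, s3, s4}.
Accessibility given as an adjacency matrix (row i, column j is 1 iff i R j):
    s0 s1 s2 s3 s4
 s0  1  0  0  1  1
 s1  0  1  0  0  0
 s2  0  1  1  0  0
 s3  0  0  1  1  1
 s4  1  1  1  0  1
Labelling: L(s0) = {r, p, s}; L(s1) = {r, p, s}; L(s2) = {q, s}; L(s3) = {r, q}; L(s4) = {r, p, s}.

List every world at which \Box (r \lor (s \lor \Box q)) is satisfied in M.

Recall that \Box ψ holds at a world iff ψ holds at every accessible world, and \Diamond ψ holds iff ψ holds at some accessible world.
Let φ = \Box (r \lor (s \lor \Box q)). Evaluate φ at each world:
  s0 (successors {s0, s3, s4}): φ is true.
  s1 (successors {s1}): φ is true.
  s2 (successors {s1, s2}): φ is true.
  s3 (successors {s2, s3, s4}): φ is true.
  s4 (successors {s0, s1, s2, s4}): φ is true.
For instance, at s2:
  At s2: \Box (r \lor (s \lor \Box q)) requires r \lor (s \lor \Box q) at every successor {s1, s2}.
      At s1: r is true, s \lor \Box q is true, so r \lor (s \lor \Box q) is true.
      At s2: r is false, s \lor \Box q is true, so r \lor (s \lor \Box q) is true.
  So \Box (r \lor (s \lor \Box q)) is true at s2.
Satisfying worlds: {s0, s1, s2, s3, s4}

s0, s1, s2, s3, s4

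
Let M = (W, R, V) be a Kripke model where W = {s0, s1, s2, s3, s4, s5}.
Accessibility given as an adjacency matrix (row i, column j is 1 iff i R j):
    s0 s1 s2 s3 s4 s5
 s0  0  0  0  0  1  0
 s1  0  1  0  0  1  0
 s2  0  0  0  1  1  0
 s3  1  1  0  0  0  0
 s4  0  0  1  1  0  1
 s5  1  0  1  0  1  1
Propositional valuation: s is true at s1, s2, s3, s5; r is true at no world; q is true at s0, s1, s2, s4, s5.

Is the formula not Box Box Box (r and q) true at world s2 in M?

At s2: Box Box Box (r and q) is false, so not Box Box Box (r and q) is true.
  At s2: Box Box Box (r and q) requires Box Box (r and q) at every successor {s3, s4}.
    Box Box (r and q) fails at s3, so Box Box Box (r and q) is false at s2.
      At s3: Box Box (r and q) requires Box (r and q) at every successor {s0, s1}.
        Box (r and q) fails at s0, so Box Box (r and q) is false at s3.

Yes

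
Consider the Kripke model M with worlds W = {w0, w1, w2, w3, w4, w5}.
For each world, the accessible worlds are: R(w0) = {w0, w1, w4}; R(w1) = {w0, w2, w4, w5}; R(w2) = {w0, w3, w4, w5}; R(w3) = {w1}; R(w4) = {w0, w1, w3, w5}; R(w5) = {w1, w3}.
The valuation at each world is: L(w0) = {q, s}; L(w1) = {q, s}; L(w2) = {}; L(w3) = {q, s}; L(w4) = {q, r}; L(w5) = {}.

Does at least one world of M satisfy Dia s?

Yes

Let φ = Dia s. Evaluate φ at each world:
  w0 (successors {w0, w1, w4}): φ is true.
  w1 (successors {w0, w2, w4, w5}): φ is true.
  w2 (successors {w0, w3, w4, w5}): φ is true.
  w3 (successors {w1}): φ is true.
  w4 (successors {w0, w1, w3, w5}): φ is true.
  w5 (successors {w1, w3}): φ is true.
Detail at w0 (witness):
  At w0: Dia s requires s at some successor in {w0, w1, w4}.
    s holds at w0, so Dia s is true at w0.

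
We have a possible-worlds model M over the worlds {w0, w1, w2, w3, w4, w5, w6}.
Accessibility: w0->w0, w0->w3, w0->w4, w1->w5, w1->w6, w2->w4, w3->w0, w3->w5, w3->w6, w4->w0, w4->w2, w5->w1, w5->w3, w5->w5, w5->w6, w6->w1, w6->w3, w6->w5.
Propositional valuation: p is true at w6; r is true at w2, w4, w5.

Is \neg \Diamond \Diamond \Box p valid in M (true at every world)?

Yes

Let φ = \neg \Diamond \Diamond \Box p. Evaluate φ at each world:
  w0 (successors {w0, w3, w4}): φ is true.
  w1 (successors {w5, w6}): φ is true.
  w2 (successors {w4}): φ is true.
  w3 (successors {w0, w5, w6}): φ is true.
  w4 (successors {w0, w2}): φ is true.
  w5 (successors {w1, w3, w5, w6}): φ is true.
  w6 (successors {w1, w3, w5}): φ is true.
For instance, at w6:
  At w6: \Diamond \Diamond \Box p is false, so \neg \Diamond \Diamond \Box p is true.
    At w6: \Diamond \Diamond \Box p requires \Diamond \Box p at some successor in {w1, w3, w5}.
      At w1: \Diamond \Box p is false.
      At w3: \Diamond \Box p is false.
      At w5: \Diamond \Box p is false.
    So \Diamond \Diamond \Box p is false at w6.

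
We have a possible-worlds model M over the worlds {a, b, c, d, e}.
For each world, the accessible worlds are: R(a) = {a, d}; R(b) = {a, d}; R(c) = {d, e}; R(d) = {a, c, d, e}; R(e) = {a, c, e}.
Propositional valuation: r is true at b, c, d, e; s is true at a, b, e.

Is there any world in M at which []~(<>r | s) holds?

Let φ = []~(<>r | s). Evaluate φ at each world:
  a (successors {a, d}): φ is false.
  b (successors {a, d}): φ is false.
  c (successors {d, e}): φ is false.
  d (successors {a, c, d, e}): φ is false.
  e (successors {a, c, e}): φ is false.
For instance, at d:
  At d: []~(<>r | s) requires ~(<>r | s) at every successor {a, c, d, e}.
    ~(<>r | s) fails at a, so []~(<>r | s) is false at d.
      At a: <>r | s is true, so ~(<>r | s) is false.

No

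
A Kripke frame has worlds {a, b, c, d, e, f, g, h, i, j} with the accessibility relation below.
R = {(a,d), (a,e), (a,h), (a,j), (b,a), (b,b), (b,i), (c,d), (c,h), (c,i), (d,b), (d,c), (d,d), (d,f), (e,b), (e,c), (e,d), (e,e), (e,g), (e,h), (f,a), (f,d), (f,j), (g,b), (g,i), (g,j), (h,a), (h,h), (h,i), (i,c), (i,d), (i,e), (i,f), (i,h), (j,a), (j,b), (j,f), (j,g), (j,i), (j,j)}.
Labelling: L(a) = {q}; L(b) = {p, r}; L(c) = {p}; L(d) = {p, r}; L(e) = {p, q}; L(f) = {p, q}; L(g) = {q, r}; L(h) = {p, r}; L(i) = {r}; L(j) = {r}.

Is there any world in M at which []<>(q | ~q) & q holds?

Yes

Let φ = []<>(q | ~q) & q. Evaluate φ at each world:
  a (successors {d, e, h, j}): φ is true.
  b (successors {a, b, i}): φ is false.
  c (successors {d, h, i}): φ is false.
  d (successors {b, c, d, f}): φ is false.
  e (successors {b, c, d, e, g, h}): φ is true.
  f (successors {a, d, j}): φ is true.
  g (successors {b, i, j}): φ is true.
  h (successors {a, h, i}): φ is false.
  i (successors {c, d, e, f, h}): φ is false.
  j (successors {a, b, f, g, i, j}): φ is false.
Detail at a (witness):
  At a: []<>(q | ~q) is true, q is true, so []<>(q | ~q) & q is true.
    At a: []<>(q | ~q) requires <>(q | ~q) at every successor {d, e, h, j}.
      At d: <>(q | ~q) is true.
      At e: <>(q | ~q) is true.
      At h: <>(q | ~q) is true.
      At j: <>(q | ~q) is true.
    So []<>(q | ~q) is true at a.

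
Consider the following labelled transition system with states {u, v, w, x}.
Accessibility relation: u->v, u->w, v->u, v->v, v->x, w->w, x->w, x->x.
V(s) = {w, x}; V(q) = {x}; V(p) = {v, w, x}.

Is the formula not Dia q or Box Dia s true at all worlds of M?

Let φ = not Dia q or Box Dia s. Evaluate φ at each world:
  u (successors {v, w}): φ is true.
  v (successors {u, v, x}): φ is true.
  w (successors {w}): φ is true.
  x (successors {w, x}): φ is true.
For instance, at w:
  At w: not Dia q is true, Box Dia s is true, so not Dia q or Box Dia s is true.
    At w: Dia q is false, so not Dia q is true.
      At w: Dia q requires q at some successor in {w}.
        At w: q is false.
      So Dia q is false at w.
    At w: Box Dia s requires Dia s at every successor {w}.
      At w: Dia s is true.
    So Box Dia s is true at w.

Yes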